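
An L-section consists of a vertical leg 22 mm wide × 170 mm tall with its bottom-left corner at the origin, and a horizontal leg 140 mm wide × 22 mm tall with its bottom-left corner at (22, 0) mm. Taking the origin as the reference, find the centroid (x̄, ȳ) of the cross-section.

Part | A | x̄ᵢ | ȳᵢ | A·x̄ᵢ | A·ȳᵢ
vertical leg | 3740.00 | 11.00 | 85.00 | 41140.00 | 317900.00
horizontal leg | 3080.00 | 92.00 | 11.00 | 283360.00 | 33880.00
Σ | 6820.00 |  |  | 324500.00 | 351780.00
x̄ = 324500.00 / 6820.00 = 47.58 mm
ȳ = 351780.00 / 6820.00 = 51.58 mm

x̄ = 47.58 mm, ȳ = 51.58 mm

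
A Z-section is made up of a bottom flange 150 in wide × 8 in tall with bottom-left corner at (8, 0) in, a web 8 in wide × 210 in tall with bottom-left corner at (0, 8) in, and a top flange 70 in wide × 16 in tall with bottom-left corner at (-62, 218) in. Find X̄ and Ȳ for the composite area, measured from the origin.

bottom flange: A = 150 × 8 = 1200.00, centroid at (83.00, 4.00).
web: A = 8 × 210 = 1680.00, centroid at (4.00, 113.00).
top flange: A = 70 × 16 = 1120.00, centroid at (-27.00, 226.00).
ΣA = 4000.00 in², ΣAX̄ = 76080.00 in³, ΣAȲ = 447760.00 in³.
X̄ = 76080.00/4000.00 = 19.02 in; Ȳ = 447760.00/4000.00 = 111.94 in.

X̄ = 19.02 in, Ȳ = 111.94 in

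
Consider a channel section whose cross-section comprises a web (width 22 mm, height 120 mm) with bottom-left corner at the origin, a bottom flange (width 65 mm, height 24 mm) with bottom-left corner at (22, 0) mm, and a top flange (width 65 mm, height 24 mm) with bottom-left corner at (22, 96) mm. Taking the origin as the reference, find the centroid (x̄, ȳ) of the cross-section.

Part | A | x̄ᵢ | ȳᵢ | A·x̄ᵢ | A·ȳᵢ
web | 2640.00 | 11.00 | 60.00 | 29040.00 | 158400.00
bottom flange | 1560.00 | 54.50 | 12.00 | 85020.00 | 18720.00
top flange | 1560.00 | 54.50 | 108.00 | 85020.00 | 168480.00
Σ | 5760.00 |  |  | 199080.00 | 345600.00
x̄ = 199080.00 / 5760.00 = 34.56 mm
ȳ = 345600.00 / 5760.00 = 60.00 mm

x̄ = 34.56 mm, ȳ = 60.00 mm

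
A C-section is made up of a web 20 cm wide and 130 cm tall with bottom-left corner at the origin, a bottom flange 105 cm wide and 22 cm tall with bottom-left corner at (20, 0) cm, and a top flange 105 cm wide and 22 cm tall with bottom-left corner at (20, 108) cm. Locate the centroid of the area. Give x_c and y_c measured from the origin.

x_c = 49.99 cm, y_c = 65.00 cm

web: A = 20 × 130 = 2600.00, centroid at (10.00, 65.00).
bottom flange: A = 105 × 22 = 2310.00, centroid at (72.50, 11.00).
top flange: A = 105 × 22 = 2310.00, centroid at (72.50, 119.00).
ΣA = 7220.00 cm²
ΣAx_c = (2600.00)(10.00) + (2310.00)(72.50) + (2310.00)(72.50) = 360950.00 cm³
ΣAy_c = (2600.00)(65.00) + (2310.00)(11.00) + (2310.00)(119.00) = 469300.00 cm³
x_c = 360950.00 / 7220.00 = 49.99 cm
y_c = 469300.00 / 7220.00 = 65.00 cm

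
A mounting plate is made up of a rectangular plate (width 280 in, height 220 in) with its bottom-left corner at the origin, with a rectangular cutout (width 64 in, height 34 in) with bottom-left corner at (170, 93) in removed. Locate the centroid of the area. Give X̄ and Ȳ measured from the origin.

plate: A = 280 × 220 = 61600.00, centroid at (140.00, 110.00).
hole: A = −(64 × 34) = -2176.00, centroid at (202.00, 110.00).
ΣA = 59424.00 in²
ΣAX̄ = (61600.00)(140.00) + (-2176.00)(202.00) = 8184448.00 in³
ΣAȲ = (61600.00)(110.00) + (-2176.00)(110.00) = 6536640.00 in³
X̄ = 8184448.00 / 59424.00 = 137.73 in
Ȳ = 6536640.00 / 59424.00 = 110.00 in

X̄ = 137.73 in, Ȳ = 110.00 in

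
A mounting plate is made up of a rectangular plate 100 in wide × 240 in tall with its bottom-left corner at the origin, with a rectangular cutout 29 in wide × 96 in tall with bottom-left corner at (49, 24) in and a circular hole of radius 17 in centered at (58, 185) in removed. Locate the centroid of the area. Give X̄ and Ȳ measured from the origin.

plate: A = 100 × 240 = 24000.00, centroid at (50.00, 120.00).
hole 1: A = −(29 × 96) = -2784.00, centroid at (63.50, 72.00).
hole 2: A = −π·17² = -907.92, centroid at (58.00, 185.00).
ΣA = 20308.08 in²
ΣAX̄ = (24000.00)(50.00) + (-2784.00)(63.50) + (-907.92)(58.00) = 970556.62 in³
ΣAȲ = (24000.00)(120.00) + (-2784.00)(72.00) + (-907.92)(185.00) = 2511586.75 in³
X̄ = 970556.62 / 20308.08 = 47.79 in
Ȳ = 2511586.75 / 20308.08 = 123.67 in

X̄ = 47.79 in, Ȳ = 123.67 in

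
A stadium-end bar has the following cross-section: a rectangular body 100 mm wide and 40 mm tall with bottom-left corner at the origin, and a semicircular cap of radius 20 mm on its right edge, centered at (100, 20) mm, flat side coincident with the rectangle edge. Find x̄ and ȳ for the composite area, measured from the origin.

x̄ = 57.94 mm, ȳ = 20.00 mm

rectangular body: A = 100 × 40 = 4000.00, centroid at (50.00, 20.00).
semicircular end: A = ½π·20² = 628.32, centroid at (108.49, 20.00).
ΣA = 4628.32 mm²
ΣAx̄ = (4000.00)(50.00) + (628.32)(108.49) = 268165.19 mm³
ΣAȳ = (4000.00)(20.00) + (628.32)(20.00) = 92566.37 mm³
x̄ = 268165.19 / 4628.32 = 57.94 mm
ȳ = 92566.37 / 4628.32 = 20.00 mm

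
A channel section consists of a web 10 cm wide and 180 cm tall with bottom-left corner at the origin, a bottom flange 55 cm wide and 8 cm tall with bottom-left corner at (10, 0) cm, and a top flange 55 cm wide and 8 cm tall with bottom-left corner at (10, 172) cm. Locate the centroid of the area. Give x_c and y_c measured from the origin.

web: A = 10 × 180 = 1800.00, centroid at (5.00, 90.00).
bottom flange: A = 55 × 8 = 440.00, centroid at (37.50, 4.00).
top flange: A = 55 × 8 = 440.00, centroid at (37.50, 176.00).
ΣA = 2680.00 cm², ΣAx_c = 42000.00 cm³, ΣAy_c = 241200.00 cm³.
x_c = 42000.00/2680.00 = 15.67 cm; y_c = 241200.00/2680.00 = 90.00 cm.

x_c = 15.67 cm, y_c = 90.00 cm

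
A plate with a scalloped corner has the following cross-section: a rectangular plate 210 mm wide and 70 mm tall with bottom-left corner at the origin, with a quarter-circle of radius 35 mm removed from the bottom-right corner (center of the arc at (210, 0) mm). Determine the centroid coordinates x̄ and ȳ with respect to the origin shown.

x̄ = 98.69 mm, ȳ = 36.41 mm

Part | A | x̄ᵢ | ȳᵢ | A·x̄ᵢ | A·ȳᵢ
plate | 14700.00 | 105.00 | 35.00 | 1543500.00 | 514500.00
removed quarter-circle | -962.11 | 195.15 | 14.85 | -187752.01 | -14291.67
Σ | 13737.89 |  |  | 1355747.99 | 500208.33
x̄ = 1355747.99 / 13737.89 = 98.69 mm
ȳ = 500208.33 / 13737.89 = 36.41 mm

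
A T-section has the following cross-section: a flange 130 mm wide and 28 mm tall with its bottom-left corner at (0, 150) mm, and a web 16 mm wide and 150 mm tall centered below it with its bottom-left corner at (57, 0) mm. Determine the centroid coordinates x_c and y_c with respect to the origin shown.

Part | A | x̄ᵢ | ȳᵢ | A·x̄ᵢ | A·ȳᵢ
web | 2400.00 | 65.00 | 75.00 | 156000.00 | 180000.00
flange | 3640.00 | 65.00 | 164.00 | 236600.00 | 596960.00
Σ | 6040.00 |  |  | 392600.00 | 776960.00
x_c = 392600.00 / 6040.00 = 65.00 mm
y_c = 776960.00 / 6040.00 = 128.64 mm

x_c = 65.00 mm, y_c = 128.64 mm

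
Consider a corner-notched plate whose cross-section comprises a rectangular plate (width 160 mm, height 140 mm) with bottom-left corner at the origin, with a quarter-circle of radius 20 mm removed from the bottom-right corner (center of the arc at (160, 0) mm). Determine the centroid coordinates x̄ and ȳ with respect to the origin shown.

x̄ = 78.98 mm, ȳ = 70.87 mm

plate: A = 160 × 140 = 22400.00, centroid at (80.00, 70.00).
removed quarter-circle: A = −¼π·20² = -314.16, centroid at (151.51, 8.49).
ΣA = 22085.84 mm²
ΣAx̄ = (22400.00)(80.00) + (-314.16)(151.51) = 1744401.18 mm³
ΣAȳ = (22400.00)(70.00) + (-314.16)(8.49) = 1565333.33 mm³
x̄ = 1744401.18 / 22085.84 = 78.98 mm
ȳ = 1565333.33 / 22085.84 = 70.87 mm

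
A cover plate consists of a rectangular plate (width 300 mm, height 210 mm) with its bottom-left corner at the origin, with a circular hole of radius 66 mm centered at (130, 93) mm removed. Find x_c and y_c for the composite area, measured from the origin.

x_c = 155.55 mm, y_c = 108.33 mm

Part | A | x̄ᵢ | ȳᵢ | A·x̄ᵢ | A·ȳᵢ
plate | 63000.00 | 150.00 | 105.00 | 9450000.00 | 6615000.00
hole | -13684.78 | 130.00 | 93.00 | -1779021.09 | -1272684.32
Σ | 49315.22 |  |  | 7670978.91 | 5342315.68
x_c = 7670978.91 / 49315.22 = 155.55 mm
y_c = 5342315.68 / 49315.22 = 108.33 mm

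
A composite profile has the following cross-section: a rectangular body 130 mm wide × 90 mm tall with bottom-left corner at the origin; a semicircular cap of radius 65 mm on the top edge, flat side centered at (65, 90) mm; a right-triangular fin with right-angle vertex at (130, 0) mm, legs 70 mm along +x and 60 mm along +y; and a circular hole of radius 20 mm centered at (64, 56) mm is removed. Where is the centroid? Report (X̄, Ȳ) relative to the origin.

X̄ = 74.74 mm, Ȳ = 66.66 mm

rectangular body: A = 130 × 90 = 11700.00, centroid at (65.00, 45.00).
semicircular top: A = ½π·65² = 6636.61, centroid at (65.00, 117.59).
triangular fin: A = ½·70·60 = 2100.00, centroid at (153.33, 20.00).
hole: A = −π·20² = -1256.64, centroid at (64.00, 56.00).
ΣA = 19179.98 mm², ΣAX̄ = 1433455.17 mm³, ΣAȲ = 1278506.96 mm³.
X̄ = 1433455.17/19179.98 = 74.74 mm; Ȳ = 1278506.96/19179.98 = 66.66 mm.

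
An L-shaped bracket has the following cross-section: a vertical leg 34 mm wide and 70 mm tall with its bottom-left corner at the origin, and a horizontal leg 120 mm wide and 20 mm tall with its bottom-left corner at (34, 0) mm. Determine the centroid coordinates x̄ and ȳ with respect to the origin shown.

x̄ = 55.66 mm, ȳ = 22.45 mm

Part | A | x̄ᵢ | ȳᵢ | A·x̄ᵢ | A·ȳᵢ
vertical leg | 2380.00 | 17.00 | 35.00 | 40460.00 | 83300.00
horizontal leg | 2400.00 | 94.00 | 10.00 | 225600.00 | 24000.00
Σ | 4780.00 |  |  | 266060.00 | 107300.00
x̄ = 266060.00 / 4780.00 = 55.66 mm
ȳ = 107300.00 / 4780.00 = 22.45 mm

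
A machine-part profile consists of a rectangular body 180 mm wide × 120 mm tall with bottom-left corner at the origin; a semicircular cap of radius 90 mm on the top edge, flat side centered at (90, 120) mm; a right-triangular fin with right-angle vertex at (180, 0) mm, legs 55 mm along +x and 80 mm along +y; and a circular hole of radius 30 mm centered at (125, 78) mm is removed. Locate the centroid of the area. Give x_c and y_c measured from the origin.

x_c = 94.14 mm, y_c = 93.39 mm

rectangular body: A = 180 × 120 = 21600.00, centroid at (90.00, 60.00).
semicircular top: A = ½π·90² = 12723.45, centroid at (90.00, 158.20).
triangular fin: A = ½·55·80 = 2200.00, centroid at (198.33, 26.67).
hole: A = −π·30² = -2827.43, centroid at (125.00, 78.00).
ΣA = 33696.02 mm², ΣAx_c = 3172014.68 mm³, ΣAy_c = 3146940.89 mm³.
x_c = 3172014.68/33696.02 = 94.14 mm; y_c = 3146940.89/33696.02 = 93.39 mm.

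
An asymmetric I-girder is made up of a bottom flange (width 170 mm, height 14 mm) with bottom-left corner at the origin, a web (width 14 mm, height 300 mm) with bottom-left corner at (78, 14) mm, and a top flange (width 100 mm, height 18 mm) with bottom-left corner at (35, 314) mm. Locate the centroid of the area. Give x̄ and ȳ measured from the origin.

x̄ = 85.00 mm, ȳ = 153.56 mm

bottom flange: A = 170 × 14 = 2380.00, centroid at (85.00, 7.00).
web: A = 14 × 300 = 4200.00, centroid at (85.00, 164.00).
top flange: A = 100 × 18 = 1800.00, centroid at (85.00, 323.00).
ΣA = 8380.00 mm²
ΣAx̄ = (2380.00)(85.00) + (4200.00)(85.00) + (1800.00)(85.00) = 712300.00 mm³
ΣAȳ = (2380.00)(7.00) + (4200.00)(164.00) + (1800.00)(323.00) = 1286860.00 mm³
x̄ = 712300.00 / 8380.00 = 85.00 mm
ȳ = 1286860.00 / 8380.00 = 153.56 mm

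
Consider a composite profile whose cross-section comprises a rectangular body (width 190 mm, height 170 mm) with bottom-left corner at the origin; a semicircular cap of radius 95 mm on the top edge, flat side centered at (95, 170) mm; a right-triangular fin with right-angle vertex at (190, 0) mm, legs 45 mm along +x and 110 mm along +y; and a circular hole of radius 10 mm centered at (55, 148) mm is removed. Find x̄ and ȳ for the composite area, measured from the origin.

x̄ = 100.86 mm, ȳ = 118.66 mm

Part | A | x̄ᵢ | ȳᵢ | A·x̄ᵢ | A·ȳᵢ
rectangular body | 32300.00 | 95.00 | 85.00 | 3068500.00 | 2745500.00
semicircular top | 14176.44 | 95.00 | 210.32 | 1346761.50 | 2981577.60
triangular fin | 2475.00 | 205.00 | 36.67 | 507375.00 | 90750.00
hole | -314.16 | 55.00 | 148.00 | -17278.76 | -46495.57
Σ | 48637.28 |  |  | 4905357.74 | 5771332.03
x̄ = 4905357.74 / 48637.28 = 100.86 mm
ȳ = 5771332.03 / 48637.28 = 118.66 mm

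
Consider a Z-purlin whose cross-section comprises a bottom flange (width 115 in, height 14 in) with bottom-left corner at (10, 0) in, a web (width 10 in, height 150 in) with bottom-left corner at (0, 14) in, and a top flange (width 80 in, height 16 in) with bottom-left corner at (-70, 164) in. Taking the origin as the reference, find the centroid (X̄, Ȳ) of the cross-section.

bottom flange: A = 115 × 14 = 1610.00, centroid at (67.50, 7.00).
web: A = 10 × 150 = 1500.00, centroid at (5.00, 89.00).
top flange: A = 80 × 16 = 1280.00, centroid at (-30.00, 172.00).
ΣA = 4390.00 in², ΣAX̄ = 77775.00 in³, ΣAȲ = 364930.00 in³.
X̄ = 77775.00/4390.00 = 17.72 in; Ȳ = 364930.00/4390.00 = 83.13 in.

X̄ = 17.72 in, Ȳ = 83.13 in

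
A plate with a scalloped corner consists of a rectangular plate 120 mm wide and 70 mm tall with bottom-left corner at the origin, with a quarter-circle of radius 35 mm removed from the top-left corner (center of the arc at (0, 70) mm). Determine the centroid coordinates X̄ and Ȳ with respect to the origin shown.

X̄ = 65.84 mm, Ȳ = 32.39 mm

plate: A = 120 × 70 = 8400.00, centroid at (60.00, 35.00).
removed quarter-circle: A = −¼π·35² = -962.11, centroid at (14.85, 55.15).
ΣA = 7437.89 mm², ΣAX̄ = 489708.33 mm³, ΣAȲ = 240943.77 mm³.
X̄ = 489708.33/7437.89 = 65.84 mm; Ȳ = 240943.77/7437.89 = 32.39 mm.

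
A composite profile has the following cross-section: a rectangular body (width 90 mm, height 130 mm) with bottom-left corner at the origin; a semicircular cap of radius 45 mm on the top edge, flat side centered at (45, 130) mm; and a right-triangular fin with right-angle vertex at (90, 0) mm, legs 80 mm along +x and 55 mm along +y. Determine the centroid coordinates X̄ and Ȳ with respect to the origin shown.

rectangular body: A = 90 × 130 = 11700.00, centroid at (45.00, 65.00).
semicircular top: A = ½π·45² = 3180.86, centroid at (45.00, 149.10).
triangular fin: A = ½·80·55 = 2200.00, centroid at (116.67, 18.33).
ΣA = 17080.86 mm²
ΣAX̄ = (11700.00)(45.00) + (3180.86)(45.00) + (2200.00)(116.67) = 926305.48 mm³
ΣAȲ = (11700.00)(65.00) + (3180.86)(149.10) + (2200.00)(18.33) = 1275095.47 mm³
X̄ = 926305.48 / 17080.86 = 54.23 mm
Ȳ = 1275095.47 / 17080.86 = 74.65 mm

X̄ = 54.23 mm, Ȳ = 74.65 mm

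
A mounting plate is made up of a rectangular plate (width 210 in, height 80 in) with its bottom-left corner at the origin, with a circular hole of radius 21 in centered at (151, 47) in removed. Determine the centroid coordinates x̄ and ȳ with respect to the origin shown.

plate: A = 210 × 80 = 16800.00, centroid at (105.00, 40.00).
hole: A = −π·21² = -1385.44, centroid at (151.00, 47.00).
ΣA = 15414.56 in²
ΣAx̄ = (16800.00)(105.00) + (-1385.44)(151.00) = 1554798.20 in³
ΣAȳ = (16800.00)(40.00) + (-1385.44)(47.00) = 606884.21 in³
x̄ = 1554798.20 / 15414.56 = 100.87 in
ȳ = 606884.21 / 15414.56 = 39.37 in

x̄ = 100.87 in, ȳ = 39.37 in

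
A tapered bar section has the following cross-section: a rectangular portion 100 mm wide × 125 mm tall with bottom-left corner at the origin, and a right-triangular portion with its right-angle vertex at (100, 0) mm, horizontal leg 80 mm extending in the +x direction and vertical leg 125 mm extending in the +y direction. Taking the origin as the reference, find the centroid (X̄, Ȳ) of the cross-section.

rectangular portion: A = 100 × 125 = 12500.00, centroid at (50.00, 62.50).
triangular portion: A = ½·80·125 = 5000.00, centroid at (126.67, 41.67).
ΣA = 17500.00 mm²
ΣAX̄ = (12500.00)(50.00) + (5000.00)(126.67) = 1258333.33 mm³
ΣAȲ = (12500.00)(62.50) + (5000.00)(41.67) = 989583.33 mm³
X̄ = 1258333.33 / 17500.00 = 71.90 mm
Ȳ = 989583.33 / 17500.00 = 56.55 mm

X̄ = 71.90 mm, Ȳ = 56.55 mm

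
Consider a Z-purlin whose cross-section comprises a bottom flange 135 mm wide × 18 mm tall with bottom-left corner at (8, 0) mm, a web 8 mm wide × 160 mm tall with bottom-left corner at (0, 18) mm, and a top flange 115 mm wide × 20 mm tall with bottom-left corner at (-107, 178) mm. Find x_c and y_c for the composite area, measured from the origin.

bottom flange: A = 135 × 18 = 2430.00, centroid at (75.50, 9.00).
web: A = 8 × 160 = 1280.00, centroid at (4.00, 98.00).
top flange: A = 115 × 20 = 2300.00, centroid at (-49.50, 188.00).
ΣA = 6010.00 mm²
ΣAx_c = (2430.00)(75.50) + (1280.00)(4.00) + (2300.00)(-49.50) = 74735.00 mm³
ΣAy_c = (2430.00)(9.00) + (1280.00)(98.00) + (2300.00)(188.00) = 579710.00 mm³
x_c = 74735.00 / 6010.00 = 12.44 mm
y_c = 579710.00 / 6010.00 = 96.46 mm

x_c = 12.44 mm, y_c = 96.46 mm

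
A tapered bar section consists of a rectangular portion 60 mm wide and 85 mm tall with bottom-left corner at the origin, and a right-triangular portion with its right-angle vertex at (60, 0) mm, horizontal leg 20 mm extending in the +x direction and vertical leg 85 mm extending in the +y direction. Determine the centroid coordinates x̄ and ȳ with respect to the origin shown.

x̄ = 35.24 mm, ȳ = 40.48 mm

Part | A | x̄ᵢ | ȳᵢ | A·x̄ᵢ | A·ȳᵢ
rectangular portion | 5100.00 | 30.00 | 42.50 | 153000.00 | 216750.00
triangular portion | 850.00 | 66.67 | 28.33 | 56666.67 | 24083.33
Σ | 5950.00 |  |  | 209666.67 | 240833.33
x̄ = 209666.67 / 5950.00 = 35.24 mm
ȳ = 240833.33 / 5950.00 = 40.48 mm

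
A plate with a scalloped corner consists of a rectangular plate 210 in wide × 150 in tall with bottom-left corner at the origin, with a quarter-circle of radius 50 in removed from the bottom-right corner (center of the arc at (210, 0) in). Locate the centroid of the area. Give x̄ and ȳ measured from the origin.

x̄ = 99.43 in, ȳ = 78.58 in

plate: A = 210 × 150 = 31500.00, centroid at (105.00, 75.00).
removed quarter-circle: A = −¼π·50² = -1963.50, centroid at (188.78, 21.22).
ΣA = 29536.50 in², ΣAx̄ = 2936832.63 in³, ΣAȳ = 2320833.33 in³.
x̄ = 2936832.63/29536.50 = 99.43 in; ȳ = 2320833.33/29536.50 = 78.58 in.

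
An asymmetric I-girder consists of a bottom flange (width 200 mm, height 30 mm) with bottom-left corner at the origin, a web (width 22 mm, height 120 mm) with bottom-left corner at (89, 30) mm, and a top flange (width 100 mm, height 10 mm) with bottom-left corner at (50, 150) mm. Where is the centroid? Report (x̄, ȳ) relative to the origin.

Part | A | x̄ᵢ | ȳᵢ | A·x̄ᵢ | A·ȳᵢ
bottom flange | 6000.00 | 100.00 | 15.00 | 600000.00 | 90000.00
web | 2640.00 | 100.00 | 90.00 | 264000.00 | 237600.00
top flange | 1000.00 | 100.00 | 155.00 | 100000.00 | 155000.00
Σ | 9640.00 |  |  | 964000.00 | 482600.00
x̄ = 964000.00 / 9640.00 = 100.00 mm
ȳ = 482600.00 / 9640.00 = 50.06 mm

x̄ = 100.00 mm, ȳ = 50.06 mm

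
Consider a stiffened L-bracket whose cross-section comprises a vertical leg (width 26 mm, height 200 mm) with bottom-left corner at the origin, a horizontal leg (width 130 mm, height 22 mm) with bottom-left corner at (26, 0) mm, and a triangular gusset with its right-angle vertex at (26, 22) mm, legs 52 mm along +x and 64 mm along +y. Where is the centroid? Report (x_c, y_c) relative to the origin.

x_c = 41.13 mm, y_c = 64.13 mm

Part | A | x̄ᵢ | ȳᵢ | A·x̄ᵢ | A·ȳᵢ
vertical leg | 5200.00 | 13.00 | 100.00 | 67600.00 | 520000.00
horizontal leg | 2860.00 | 91.00 | 11.00 | 260260.00 | 31460.00
gusset | 1664.00 | 43.33 | 43.33 | 72106.67 | 72106.67
Σ | 9724.00 |  |  | 399966.67 | 623566.67
x_c = 399966.67 / 9724.00 = 41.13 mm
y_c = 623566.67 / 9724.00 = 64.13 mm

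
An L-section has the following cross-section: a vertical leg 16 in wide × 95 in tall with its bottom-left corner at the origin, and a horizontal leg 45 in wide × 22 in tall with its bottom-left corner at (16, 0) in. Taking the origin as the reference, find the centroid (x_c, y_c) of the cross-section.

Part | A | x̄ᵢ | ȳᵢ | A·x̄ᵢ | A·ȳᵢ
vertical leg | 1520.00 | 8.00 | 47.50 | 12160.00 | 72200.00
horizontal leg | 990.00 | 38.50 | 11.00 | 38115.00 | 10890.00
Σ | 2510.00 |  |  | 50275.00 | 83090.00
x_c = 50275.00 / 2510.00 = 20.03 in
y_c = 83090.00 / 2510.00 = 33.10 in

x_c = 20.03 in, y_c = 33.10 in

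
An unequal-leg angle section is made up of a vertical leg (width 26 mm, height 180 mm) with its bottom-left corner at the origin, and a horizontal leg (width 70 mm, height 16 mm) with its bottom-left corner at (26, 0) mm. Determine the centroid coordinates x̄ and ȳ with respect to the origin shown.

x̄ = 22.27 mm, ȳ = 74.17 mm

vertical leg: A = 26 × 180 = 4680.00, centroid at (13.00, 90.00).
horizontal leg: A = 70 × 16 = 1120.00, centroid at (61.00, 8.00).
ΣA = 5800.00 mm²
ΣAx̄ = (4680.00)(13.00) + (1120.00)(61.00) = 129160.00 mm³
ΣAȳ = (4680.00)(90.00) + (1120.00)(8.00) = 430160.00 mm³
x̄ = 129160.00 / 5800.00 = 22.27 mm
ȳ = 430160.00 / 5800.00 = 74.17 mm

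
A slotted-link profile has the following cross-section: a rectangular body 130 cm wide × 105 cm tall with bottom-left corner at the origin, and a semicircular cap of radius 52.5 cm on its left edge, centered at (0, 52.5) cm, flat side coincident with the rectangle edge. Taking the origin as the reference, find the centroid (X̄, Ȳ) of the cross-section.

X̄ = 43.98 cm, Ȳ = 52.50 cm

rectangular body: A = 130 × 105 = 13650.00, centroid at (65.00, 52.50).
semicircular end: A = ½π·52.5² = 4329.51, centroid at (-22.28, 52.50).
ΣA = 17979.51 cm², ΣAX̄ = 790781.25 cm³, ΣAȲ = 943924.14 cm³.
X̄ = 790781.25/17979.51 = 43.98 cm; Ȳ = 943924.14/17979.51 = 52.50 cm.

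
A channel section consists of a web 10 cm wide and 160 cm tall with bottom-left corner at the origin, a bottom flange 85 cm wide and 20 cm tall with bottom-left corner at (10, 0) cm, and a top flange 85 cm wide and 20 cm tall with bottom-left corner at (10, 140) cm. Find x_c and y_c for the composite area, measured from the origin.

web: A = 10 × 160 = 1600.00, centroid at (5.00, 80.00).
bottom flange: A = 85 × 20 = 1700.00, centroid at (52.50, 10.00).
top flange: A = 85 × 20 = 1700.00, centroid at (52.50, 150.00).
ΣA = 5000.00 cm², ΣAx_c = 186500.00 cm³, ΣAy_c = 400000.00 cm³.
x_c = 186500.00/5000.00 = 37.30 cm; y_c = 400000.00/5000.00 = 80.00 cm.

x_c = 37.30 cm, y_c = 80.00 cm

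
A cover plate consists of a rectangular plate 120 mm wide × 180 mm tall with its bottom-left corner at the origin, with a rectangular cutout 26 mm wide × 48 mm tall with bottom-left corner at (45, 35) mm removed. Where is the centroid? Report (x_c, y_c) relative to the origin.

plate: A = 120 × 180 = 21600.00, centroid at (60.00, 90.00).
hole: A = −(26 × 48) = -1248.00, centroid at (58.00, 59.00).
ΣA = 20352.00 mm², ΣAx_c = 1223616.00 mm³, ΣAy_c = 1870368.00 mm³.
x_c = 1223616.00/20352.00 = 60.12 mm; y_c = 1870368.00/20352.00 = 91.90 mm.

x_c = 60.12 mm, y_c = 91.90 mm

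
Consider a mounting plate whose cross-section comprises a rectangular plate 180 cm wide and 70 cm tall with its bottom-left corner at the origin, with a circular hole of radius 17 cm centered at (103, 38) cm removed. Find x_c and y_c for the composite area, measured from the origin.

x_c = 88.99 cm, y_c = 34.77 cm

plate: A = 180 × 70 = 12600.00, centroid at (90.00, 35.00).
hole: A = −π·17² = -907.92, centroid at (103.00, 38.00).
ΣA = 11692.08 cm²
ΣAx_c = (12600.00)(90.00) + (-907.92)(103.00) = 1040484.21 cm³
ΣAy_c = (12600.00)(35.00) + (-907.92)(38.00) = 406499.03 cm³
x_c = 1040484.21 / 11692.08 = 88.99 cm
y_c = 406499.03 / 11692.08 = 34.77 cm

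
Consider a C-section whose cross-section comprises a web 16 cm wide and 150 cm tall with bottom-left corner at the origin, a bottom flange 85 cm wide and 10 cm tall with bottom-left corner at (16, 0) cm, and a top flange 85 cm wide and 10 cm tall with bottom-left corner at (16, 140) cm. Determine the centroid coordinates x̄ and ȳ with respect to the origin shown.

x̄ = 28.94 cm, ȳ = 75.00 cm

web: A = 16 × 150 = 2400.00, centroid at (8.00, 75.00).
bottom flange: A = 85 × 10 = 850.00, centroid at (58.50, 5.00).
top flange: A = 85 × 10 = 850.00, centroid at (58.50, 145.00).
ΣA = 4100.00 cm², ΣAx̄ = 118650.00 cm³, ΣAȳ = 307500.00 cm³.
x̄ = 118650.00/4100.00 = 28.94 cm; ȳ = 307500.00/4100.00 = 75.00 cm.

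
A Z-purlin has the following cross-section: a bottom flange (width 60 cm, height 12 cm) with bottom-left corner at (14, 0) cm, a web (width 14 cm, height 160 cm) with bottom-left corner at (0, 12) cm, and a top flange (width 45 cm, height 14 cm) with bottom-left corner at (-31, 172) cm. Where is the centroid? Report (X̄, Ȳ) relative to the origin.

bottom flange: A = 60 × 12 = 720.00, centroid at (44.00, 6.00).
web: A = 14 × 160 = 2240.00, centroid at (7.00, 92.00).
top flange: A = 45 × 14 = 630.00, centroid at (-8.50, 179.00).
ΣA = 3590.00 cm²
ΣAX̄ = (720.00)(44.00) + (2240.00)(7.00) + (630.00)(-8.50) = 42005.00 cm³
ΣAȲ = (720.00)(6.00) + (2240.00)(92.00) + (630.00)(179.00) = 323170.00 cm³
X̄ = 42005.00 / 3590.00 = 11.70 cm
Ȳ = 323170.00 / 3590.00 = 90.02 cm

X̄ = 11.70 cm, Ȳ = 90.02 cm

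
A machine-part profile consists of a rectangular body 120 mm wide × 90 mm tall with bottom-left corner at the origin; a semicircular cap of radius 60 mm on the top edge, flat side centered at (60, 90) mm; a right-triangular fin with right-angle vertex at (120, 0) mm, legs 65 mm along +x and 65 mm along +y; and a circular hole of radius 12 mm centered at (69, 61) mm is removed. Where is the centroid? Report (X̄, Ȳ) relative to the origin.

Part | A | x̄ᵢ | ȳᵢ | A·x̄ᵢ | A·ȳᵢ
rectangular body | 10800.00 | 60.00 | 45.00 | 648000.00 | 486000.00
semicircular top | 5654.87 | 60.00 | 115.46 | 339292.01 | 652938.01
triangular fin | 2112.50 | 141.67 | 21.67 | 299270.83 | 45770.83
hole | -452.39 | 69.00 | 61.00 | -31214.86 | -27595.75
Σ | 18114.98 |  |  | 1255347.98 | 1157113.09
X̄ = 1255347.98 / 18114.98 = 69.30 mm
Ȳ = 1157113.09 / 18114.98 = 63.88 mm

X̄ = 69.30 mm, Ȳ = 63.88 mm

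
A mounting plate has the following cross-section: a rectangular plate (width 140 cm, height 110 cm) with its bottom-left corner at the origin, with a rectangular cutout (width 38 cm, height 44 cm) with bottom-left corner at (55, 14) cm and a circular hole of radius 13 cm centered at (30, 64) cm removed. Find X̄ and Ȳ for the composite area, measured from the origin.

plate: A = 140 × 110 = 15400.00, centroid at (70.00, 55.00).
hole 1: A = −(38 × 44) = -1672.00, centroid at (74.00, 36.00).
hole 2: A = −π·13² = -530.93, centroid at (30.00, 64.00).
ΣA = 13197.07 cm², ΣAX̄ = 938344.13 cm³, ΣAȲ = 752828.53 cm³.
X̄ = 938344.13/13197.07 = 71.10 cm; Ȳ = 752828.53/13197.07 = 57.05 cm.

X̄ = 71.10 cm, Ȳ = 57.05 cm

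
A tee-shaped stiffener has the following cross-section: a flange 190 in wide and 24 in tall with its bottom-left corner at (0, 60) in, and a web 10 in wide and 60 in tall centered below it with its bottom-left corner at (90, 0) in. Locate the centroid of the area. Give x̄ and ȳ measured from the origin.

web: A = 10 × 60 = 600.00, centroid at (95.00, 30.00).
flange: A = 190 × 24 = 4560.00, centroid at (95.00, 72.00).
ΣA = 5160.00 in²
ΣAx̄ = (600.00)(95.00) + (4560.00)(95.00) = 490200.00 in³
ΣAȳ = (600.00)(30.00) + (4560.00)(72.00) = 346320.00 in³
x̄ = 490200.00 / 5160.00 = 95.00 in
ȳ = 346320.00 / 5160.00 = 67.12 in

x̄ = 95.00 in, ȳ = 67.12 in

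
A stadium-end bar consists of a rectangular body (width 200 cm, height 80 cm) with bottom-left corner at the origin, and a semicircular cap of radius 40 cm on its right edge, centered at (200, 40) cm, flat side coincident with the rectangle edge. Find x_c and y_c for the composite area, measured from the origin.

Part | A | x̄ᵢ | ȳᵢ | A·x̄ᵢ | A·ȳᵢ
rectangular body | 16000.00 | 100.00 | 40.00 | 1600000.00 | 640000.00
semicircular end | 2513.27 | 216.98 | 40.00 | 545321.49 | 100530.96
Σ | 18513.27 |  |  | 2145321.49 | 740530.96
x_c = 2145321.49 / 18513.27 = 115.88 cm
y_c = 740530.96 / 18513.27 = 40.00 cm

x_c = 115.88 cm, y_c = 40.00 cm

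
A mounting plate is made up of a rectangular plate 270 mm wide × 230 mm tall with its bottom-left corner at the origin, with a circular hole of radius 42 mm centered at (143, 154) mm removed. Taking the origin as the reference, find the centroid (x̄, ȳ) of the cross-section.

plate: A = 270 × 230 = 62100.00, centroid at (135.00, 115.00).
hole: A = −π·42² = -5541.77, centroid at (143.00, 154.00).
ΣA = 56558.23 mm², ΣAx̄ = 7591026.97 mm³, ΣAȳ = 6288067.51 mm³.
x̄ = 7591026.97/56558.23 = 134.22 mm; ȳ = 6288067.51/56558.23 = 111.18 mm.

x̄ = 134.22 mm, ȳ = 111.18 mm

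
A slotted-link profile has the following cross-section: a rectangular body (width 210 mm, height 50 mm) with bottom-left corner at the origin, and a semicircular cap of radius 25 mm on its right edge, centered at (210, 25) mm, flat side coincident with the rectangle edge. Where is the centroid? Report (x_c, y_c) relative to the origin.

Part | A | x̄ᵢ | ȳᵢ | A·x̄ᵢ | A·ȳᵢ
rectangular body | 10500.00 | 105.00 | 25.00 | 1102500.00 | 262500.00
semicircular end | 981.75 | 220.61 | 25.00 | 216583.68 | 24543.69
Σ | 11481.75 |  |  | 1319083.68 | 287043.69
x_c = 1319083.68 / 11481.75 = 114.89 mm
y_c = 287043.69 / 11481.75 = 25.00 mm

x_c = 114.89 mm, y_c = 25.00 mm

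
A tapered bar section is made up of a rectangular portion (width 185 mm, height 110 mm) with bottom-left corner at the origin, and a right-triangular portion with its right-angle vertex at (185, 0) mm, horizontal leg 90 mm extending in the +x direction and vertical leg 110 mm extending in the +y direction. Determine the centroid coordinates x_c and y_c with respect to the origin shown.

Part | A | x̄ᵢ | ȳᵢ | A·x̄ᵢ | A·ȳᵢ
rectangular portion | 20350.00 | 92.50 | 55.00 | 1882375.00 | 1119250.00
triangular portion | 4950.00 | 215.00 | 36.67 | 1064250.00 | 181500.00
Σ | 25300.00 |  |  | 2946625.00 | 1300750.00
x_c = 2946625.00 / 25300.00 = 116.47 mm
y_c = 1300750.00 / 25300.00 = 51.41 mm

x_c = 116.47 mm, y_c = 51.41 mm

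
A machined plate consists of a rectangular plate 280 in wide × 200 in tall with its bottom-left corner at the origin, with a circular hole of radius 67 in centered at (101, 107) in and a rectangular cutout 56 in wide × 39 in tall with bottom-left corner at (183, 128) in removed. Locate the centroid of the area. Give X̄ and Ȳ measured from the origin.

plate: A = 280 × 200 = 56000.00, centroid at (140.00, 100.00).
hole 1: A = −π·67² = -14102.61, centroid at (101.00, 107.00).
hole 2: A = −(56 × 39) = -2184.00, centroid at (211.00, 147.50).
ΣA = 39713.39 in²
ΣAX̄ = (56000.00)(140.00) + (-14102.61)(101.00) + (-2184.00)(211.00) = 5954812.45 in³
ΣAȲ = (56000.00)(100.00) + (-14102.61)(107.00) + (-2184.00)(147.50) = 3768880.79 in³
X̄ = 5954812.45 / 39713.39 = 149.94 in
Ȳ = 3768880.79 / 39713.39 = 94.90 in

X̄ = 149.94 in, Ȳ = 94.90 in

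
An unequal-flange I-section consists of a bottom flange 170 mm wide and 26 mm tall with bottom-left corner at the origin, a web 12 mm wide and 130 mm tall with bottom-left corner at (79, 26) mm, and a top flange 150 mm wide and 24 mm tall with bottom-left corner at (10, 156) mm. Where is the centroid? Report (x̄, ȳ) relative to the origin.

x̄ = 85.00 mm, ȳ = 83.95 mm

bottom flange: A = 170 × 26 = 4420.00, centroid at (85.00, 13.00).
web: A = 12 × 130 = 1560.00, centroid at (85.00, 91.00).
top flange: A = 150 × 24 = 3600.00, centroid at (85.00, 168.00).
ΣA = 9580.00 mm²
ΣAx̄ = (4420.00)(85.00) + (1560.00)(85.00) + (3600.00)(85.00) = 814300.00 mm³
ΣAȳ = (4420.00)(13.00) + (1560.00)(91.00) + (3600.00)(168.00) = 804220.00 mm³
x̄ = 814300.00 / 9580.00 = 85.00 mm
ȳ = 804220.00 / 9580.00 = 83.95 mm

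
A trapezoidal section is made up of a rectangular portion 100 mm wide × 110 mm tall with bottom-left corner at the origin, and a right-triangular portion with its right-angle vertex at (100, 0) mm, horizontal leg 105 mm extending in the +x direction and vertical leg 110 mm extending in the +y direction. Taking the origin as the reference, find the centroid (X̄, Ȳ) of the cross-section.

X̄ = 79.26 mm, Ȳ = 48.69 mm

rectangular portion: A = 100 × 110 = 11000.00, centroid at (50.00, 55.00).
triangular portion: A = ½·105·110 = 5775.00, centroid at (135.00, 36.67).
ΣA = 16775.00 mm²
ΣAX̄ = (11000.00)(50.00) + (5775.00)(135.00) = 1329625.00 mm³
ΣAȲ = (11000.00)(55.00) + (5775.00)(36.67) = 816750.00 mm³
X̄ = 1329625.00 / 16775.00 = 79.26 mm
Ȳ = 816750.00 / 16775.00 = 48.69 mm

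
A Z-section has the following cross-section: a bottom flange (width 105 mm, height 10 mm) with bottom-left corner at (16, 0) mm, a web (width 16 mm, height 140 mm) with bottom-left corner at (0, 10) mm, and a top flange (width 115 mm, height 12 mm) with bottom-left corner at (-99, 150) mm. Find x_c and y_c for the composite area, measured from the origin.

bottom flange: A = 105 × 10 = 1050.00, centroid at (68.50, 5.00).
web: A = 16 × 140 = 2240.00, centroid at (8.00, 80.00).
top flange: A = 115 × 12 = 1380.00, centroid at (-41.50, 156.00).
ΣA = 4670.00 mm²
ΣAx_c = (1050.00)(68.50) + (2240.00)(8.00) + (1380.00)(-41.50) = 32575.00 mm³
ΣAy_c = (1050.00)(5.00) + (2240.00)(80.00) + (1380.00)(156.00) = 399730.00 mm³
x_c = 32575.00 / 4670.00 = 6.98 mm
y_c = 399730.00 / 4670.00 = 85.60 mm

x_c = 6.98 mm, y_c = 85.60 mm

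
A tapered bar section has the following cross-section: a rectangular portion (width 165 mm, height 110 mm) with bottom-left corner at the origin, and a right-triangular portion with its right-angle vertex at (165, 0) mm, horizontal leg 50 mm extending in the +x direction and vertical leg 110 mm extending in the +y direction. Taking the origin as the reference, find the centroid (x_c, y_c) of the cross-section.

x_c = 95.55 mm, y_c = 52.59 mm

rectangular portion: A = 165 × 110 = 18150.00, centroid at (82.50, 55.00).
triangular portion: A = ½·50·110 = 2750.00, centroid at (181.67, 36.67).
ΣA = 20900.00 mm², ΣAx_c = 1996958.33 mm³, ΣAy_c = 1099083.33 mm³.
x_c = 1996958.33/20900.00 = 95.55 mm; y_c = 1099083.33/20900.00 = 52.59 mm.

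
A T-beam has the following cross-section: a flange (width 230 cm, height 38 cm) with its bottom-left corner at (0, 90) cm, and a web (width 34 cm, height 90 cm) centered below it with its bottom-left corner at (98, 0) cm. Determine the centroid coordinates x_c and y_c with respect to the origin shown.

Part | A | x̄ᵢ | ȳᵢ | A·x̄ᵢ | A·ȳᵢ
web | 3060.00 | 115.00 | 45.00 | 351900.00 | 137700.00
flange | 8740.00 | 115.00 | 109.00 | 1005100.00 | 952660.00
Σ | 11800.00 |  |  | 1357000.00 | 1090360.00
x_c = 1357000.00 / 11800.00 = 115.00 cm
y_c = 1090360.00 / 11800.00 = 92.40 cm

x_c = 115.00 cm, y_c = 92.40 cm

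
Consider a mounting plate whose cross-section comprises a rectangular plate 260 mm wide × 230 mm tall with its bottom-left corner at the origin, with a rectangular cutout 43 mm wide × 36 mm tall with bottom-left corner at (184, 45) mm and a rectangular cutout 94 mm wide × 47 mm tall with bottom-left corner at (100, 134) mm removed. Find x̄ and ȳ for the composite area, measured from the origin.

x̄ = 126.43 mm, ȳ = 113.01 mm

plate: A = 260 × 230 = 59800.00, centroid at (130.00, 115.00).
hole 1: A = −(43 × 36) = -1548.00, centroid at (205.50, 63.00).
hole 2: A = −(94 × 47) = -4418.00, centroid at (147.00, 157.50).
ΣA = 53834.00 mm²
ΣAx̄ = (59800.00)(130.00) + (-1548.00)(205.50) + (-4418.00)(147.00) = 6806440.00 mm³
ΣAȳ = (59800.00)(115.00) + (-1548.00)(63.00) + (-4418.00)(157.50) = 6083641.00 mm³
x̄ = 6806440.00 / 53834.00 = 126.43 mm
ȳ = 6083641.00 / 53834.00 = 113.01 mm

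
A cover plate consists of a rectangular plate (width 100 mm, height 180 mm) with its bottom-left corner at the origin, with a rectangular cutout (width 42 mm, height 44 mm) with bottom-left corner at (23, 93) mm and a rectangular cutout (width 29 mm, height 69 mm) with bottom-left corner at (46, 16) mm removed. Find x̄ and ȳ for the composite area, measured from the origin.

plate: A = 100 × 180 = 18000.00, centroid at (50.00, 90.00).
hole 1: A = −(42 × 44) = -1848.00, centroid at (44.00, 115.00).
hole 2: A = −(29 × 69) = -2001.00, centroid at (60.50, 50.50).
ΣA = 14151.00 mm²
ΣAx̄ = (18000.00)(50.00) + (-1848.00)(44.00) + (-2001.00)(60.50) = 697627.50 mm³
ΣAȳ = (18000.00)(90.00) + (-1848.00)(115.00) + (-2001.00)(50.50) = 1306429.50 mm³
x̄ = 697627.50 / 14151.00 = 49.30 mm
ȳ = 1306429.50 / 14151.00 = 92.32 mm

x̄ = 49.30 mm, ȳ = 92.32 mm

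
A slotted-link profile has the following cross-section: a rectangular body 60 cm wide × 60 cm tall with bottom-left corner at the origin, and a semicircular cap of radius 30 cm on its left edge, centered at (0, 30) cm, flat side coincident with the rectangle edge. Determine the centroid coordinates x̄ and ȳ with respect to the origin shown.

rectangular body: A = 60 × 60 = 3600.00, centroid at (30.00, 30.00).
semicircular end: A = ½π·30² = 1413.72, centroid at (-12.73, 30.00).
ΣA = 5013.72 cm²
ΣAx̄ = (3600.00)(30.00) + (1413.72)(-12.73) = 90000.00 cm³
ΣAȳ = (3600.00)(30.00) + (1413.72)(30.00) = 150411.50 cm³
x̄ = 90000.00 / 5013.72 = 17.95 cm
ȳ = 150411.50 / 5013.72 = 30.00 cm

x̄ = 17.95 cm, ȳ = 30.00 cm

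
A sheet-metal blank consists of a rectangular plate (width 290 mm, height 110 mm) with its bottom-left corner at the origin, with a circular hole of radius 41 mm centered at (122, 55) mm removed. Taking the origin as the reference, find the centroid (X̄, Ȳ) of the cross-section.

plate: A = 290 × 110 = 31900.00, centroid at (145.00, 55.00).
hole: A = −π·41² = -5281.02, centroid at (122.00, 55.00).
ΣA = 26618.98 mm², ΣAX̄ = 3981215.90 mm³, ΣAȲ = 1464044.05 mm³.
X̄ = 3981215.90/26618.98 = 149.56 mm; Ȳ = 1464044.05/26618.98 = 55.00 mm.

X̄ = 149.56 mm, Ȳ = 55.00 mm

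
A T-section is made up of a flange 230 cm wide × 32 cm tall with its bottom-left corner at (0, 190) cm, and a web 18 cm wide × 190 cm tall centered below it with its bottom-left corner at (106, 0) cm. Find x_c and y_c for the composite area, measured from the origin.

Part | A | x̄ᵢ | ȳᵢ | A·x̄ᵢ | A·ȳᵢ
web | 3420.00 | 115.00 | 95.00 | 393300.00 | 324900.00
flange | 7360.00 | 115.00 | 206.00 | 846400.00 | 1516160.00
Σ | 10780.00 |  |  | 1239700.00 | 1841060.00
x_c = 1239700.00 / 10780.00 = 115.00 cm
y_c = 1841060.00 / 10780.00 = 170.78 cm

x_c = 115.00 cm, y_c = 170.78 cm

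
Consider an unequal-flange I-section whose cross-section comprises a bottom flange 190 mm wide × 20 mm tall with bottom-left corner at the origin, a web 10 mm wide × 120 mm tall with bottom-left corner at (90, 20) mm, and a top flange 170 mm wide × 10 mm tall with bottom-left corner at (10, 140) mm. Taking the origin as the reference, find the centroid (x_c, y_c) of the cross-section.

x_c = 95.00 mm, y_c = 56.79 mm

Part | A | x̄ᵢ | ȳᵢ | A·x̄ᵢ | A·ȳᵢ
bottom flange | 3800.00 | 95.00 | 10.00 | 361000.00 | 38000.00
web | 1200.00 | 95.00 | 80.00 | 114000.00 | 96000.00
top flange | 1700.00 | 95.00 | 145.00 | 161500.00 | 246500.00
Σ | 6700.00 |  |  | 636500.00 | 380500.00
x_c = 636500.00 / 6700.00 = 95.00 mm
y_c = 380500.00 / 6700.00 = 56.79 mm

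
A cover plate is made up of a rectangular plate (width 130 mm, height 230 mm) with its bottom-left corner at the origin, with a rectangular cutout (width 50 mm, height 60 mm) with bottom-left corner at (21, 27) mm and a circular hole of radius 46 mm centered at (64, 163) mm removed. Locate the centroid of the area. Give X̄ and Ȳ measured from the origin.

plate: A = 130 × 230 = 29900.00, centroid at (65.00, 115.00).
hole 1: A = −(50 × 60) = -3000.00, centroid at (46.00, 57.00).
hole 2: A = −π·46² = -6647.61, centroid at (64.00, 163.00).
ΣA = 20252.39 mm², ΣAX̄ = 1380052.96 mm³, ΣAȲ = 2183939.56 mm³.
X̄ = 1380052.96/20252.39 = 68.14 mm; Ȳ = 2183939.56/20252.39 = 107.84 mm.

X̄ = 68.14 mm, Ȳ = 107.84 mm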